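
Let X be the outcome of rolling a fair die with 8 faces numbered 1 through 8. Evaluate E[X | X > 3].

Given X > 3, X is equally likely to be any of {4, 5, 6, 7, 8}.
E[X | X > 3] = (4 + 5 + 6 + 7 + 8) / 5 = 6.

6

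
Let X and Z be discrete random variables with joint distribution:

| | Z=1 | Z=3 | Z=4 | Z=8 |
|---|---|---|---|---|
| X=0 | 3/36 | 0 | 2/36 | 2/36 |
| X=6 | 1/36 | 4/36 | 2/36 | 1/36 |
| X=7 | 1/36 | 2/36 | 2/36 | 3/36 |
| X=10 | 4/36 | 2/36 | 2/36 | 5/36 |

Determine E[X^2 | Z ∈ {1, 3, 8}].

P(Z ∈ {1, 3, 8}) = 7/9.
Summing X^2·P(X=x,Z=y) over the conditioning event gives 805/18.
E[X^2 | Z ∈ {1, 3, 8}] = (805/18) / (7/9) = 115/2.

115/2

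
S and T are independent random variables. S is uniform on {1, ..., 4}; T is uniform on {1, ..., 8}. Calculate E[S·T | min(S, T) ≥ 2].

P(min(S, T) ≥ 2) = 21/32.
Summing ST·P(x,y) over outcomes with min(S, T) ≥ 2 gives 315/32.
E[S·T | min(S, T) ≥ 2] = (315/32) / (21/32) = 15.

15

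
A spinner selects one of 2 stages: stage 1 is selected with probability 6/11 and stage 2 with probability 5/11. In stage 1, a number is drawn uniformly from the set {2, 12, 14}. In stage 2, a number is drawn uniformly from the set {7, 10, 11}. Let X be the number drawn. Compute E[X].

28/3

E[X | stage 1] = (2+12+14)/3 = 28/3.
E[X | stage 2] = (7+10+11)/3 = 28/3.
By the law of total expectation,
E[X] = (6/11)·(28/3) + (5/11)·(28/3) = 28/3.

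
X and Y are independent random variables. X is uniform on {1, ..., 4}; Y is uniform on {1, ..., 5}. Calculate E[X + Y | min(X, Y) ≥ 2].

13/2

P(min(X, Y) ≥ 2) = 3/5.
Summing (X+Y)·P(x,y) over outcomes with min(X, Y) ≥ 2 gives 39/10.
E[X + Y | min(X, Y) ≥ 2] = (39/10) / (3/5) = 13/2.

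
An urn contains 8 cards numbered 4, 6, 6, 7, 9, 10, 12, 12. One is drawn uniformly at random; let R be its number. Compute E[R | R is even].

25/3

P(R is even) = 3/4.
Σ over the event: 4·1/8 + 6·1/4 + 10·1/8 + 12·1/4 = 25/4.
E[R | R is even] = (25/4) / (3/4) = 25/3.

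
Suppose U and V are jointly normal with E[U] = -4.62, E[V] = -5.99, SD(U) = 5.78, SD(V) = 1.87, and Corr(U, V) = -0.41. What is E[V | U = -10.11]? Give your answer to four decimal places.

-5.2618

For a bivariate normal, E[V | U=x] = μ_V + ρ·(σ_V/σ_U)·(x − μ_U).
E[V | U=-10.11] = -5.99 + (-0.41)·(1.87/5.78)·(-10.11 − (-4.62)) = -5.99 + (-0.13265)·(-5.49) = -5.2618.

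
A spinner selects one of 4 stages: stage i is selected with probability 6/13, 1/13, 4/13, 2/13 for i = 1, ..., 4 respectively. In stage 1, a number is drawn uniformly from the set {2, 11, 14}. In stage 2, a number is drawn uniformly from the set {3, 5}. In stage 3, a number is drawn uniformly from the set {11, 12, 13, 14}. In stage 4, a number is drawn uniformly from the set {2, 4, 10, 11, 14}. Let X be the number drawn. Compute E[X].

622/65

E[X | stage 1] = (2+11+14)/3 = 9.
E[X | stage 2] = (3+5)/2 = 4.
E[X | stage 3] = (11+12+13+14)/4 = 25/2.
E[X | stage 4] = (2+4+10+11+14)/5 = 41/5.
E[X] = (6/13)·(9) + (1/13)·(4) + (4/13)·(25/2) + (2/13)·(41/5) = 622/65.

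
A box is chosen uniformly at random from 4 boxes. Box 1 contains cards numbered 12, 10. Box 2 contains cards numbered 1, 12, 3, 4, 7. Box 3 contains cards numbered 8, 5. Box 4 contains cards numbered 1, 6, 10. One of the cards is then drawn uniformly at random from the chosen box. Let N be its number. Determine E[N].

857/120

E[N | box 1] = (12+10)/2 = 11.
E[N | box 2] = (1+12+3+4+7)/5 = 27/5.
E[N | box 3] = (8+5)/2 = 13/2.
E[N | box 4] = (1+6+10)/3 = 17/3.
By the law of total expectation,
E[N] = (1/4)·(11) + (1/4)·(27/5) + (1/4)·(13/2) + (1/4)·(17/3) = 857/120.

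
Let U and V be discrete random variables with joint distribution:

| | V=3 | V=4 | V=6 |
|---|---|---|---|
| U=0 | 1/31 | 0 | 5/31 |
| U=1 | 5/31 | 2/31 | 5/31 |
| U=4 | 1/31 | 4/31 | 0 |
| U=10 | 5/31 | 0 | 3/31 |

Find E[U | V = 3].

59/12

P(V = 3) = 12/31.
Σ U·P over the event = 0·(1/31) + 1·(5/31) + 4·(1/31) + 10·(5/31) = 59/31.
E[U | V = 3] = (59/31) / (12/31) = 59/12.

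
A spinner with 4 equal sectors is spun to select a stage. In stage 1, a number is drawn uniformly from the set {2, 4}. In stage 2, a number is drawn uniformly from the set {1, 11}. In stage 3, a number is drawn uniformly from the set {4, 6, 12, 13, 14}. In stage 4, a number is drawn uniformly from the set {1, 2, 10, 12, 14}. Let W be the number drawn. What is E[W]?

E[W | stage 1] = (2+4)/2 = 3.
E[W | stage 2] = (1+11)/2 = 6.
E[W | stage 3] = (4+6+12+13+14)/5 = 49/5.
E[W | stage 4] = (1+2+10+12+14)/5 = 39/5.
E[W] = (1/4)·(3) + (1/4)·(6) + (1/4)·(49/5) + (1/4)·(39/5) = 133/20.

133/20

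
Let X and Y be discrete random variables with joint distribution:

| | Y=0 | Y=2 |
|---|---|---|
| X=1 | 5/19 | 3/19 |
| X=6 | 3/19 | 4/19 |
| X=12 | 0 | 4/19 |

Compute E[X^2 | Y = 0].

113/8

P(Y = 0) = 8/19.
Σ X^2·P over the event = 1·(5/19) + 36·(3/19) = 113/19.
E[X^2 | Y = 0] = (113/19) / (8/19) = 113/8.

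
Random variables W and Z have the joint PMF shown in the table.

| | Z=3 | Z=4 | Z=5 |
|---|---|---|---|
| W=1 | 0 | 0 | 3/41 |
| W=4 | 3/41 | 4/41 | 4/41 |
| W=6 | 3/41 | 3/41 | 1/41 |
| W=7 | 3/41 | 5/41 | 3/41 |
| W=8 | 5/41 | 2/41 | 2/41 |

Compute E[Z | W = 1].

P(W = 1) = 3/41.
Σ Z·P over the event = 5·(3/41) = 15/41.
E[Z | W = 1] = (15/41) / (3/41) = 5.

5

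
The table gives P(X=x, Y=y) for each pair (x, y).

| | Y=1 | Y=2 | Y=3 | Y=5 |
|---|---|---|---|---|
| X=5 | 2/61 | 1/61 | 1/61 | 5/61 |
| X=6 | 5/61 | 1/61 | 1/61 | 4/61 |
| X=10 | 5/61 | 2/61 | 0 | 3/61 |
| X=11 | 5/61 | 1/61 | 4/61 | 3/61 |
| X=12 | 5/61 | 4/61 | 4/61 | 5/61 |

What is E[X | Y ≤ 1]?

P(Y ≤ 1) = 22/61.
Σ X·P over the event = 5·(2/61) + 6·(5/61) + 10·(5/61) + 11·(5/61) + 12·(5/61) = 205/61.
E[X | Y ≤ 1] = (205/61) / (22/61) = 205/22.

205/22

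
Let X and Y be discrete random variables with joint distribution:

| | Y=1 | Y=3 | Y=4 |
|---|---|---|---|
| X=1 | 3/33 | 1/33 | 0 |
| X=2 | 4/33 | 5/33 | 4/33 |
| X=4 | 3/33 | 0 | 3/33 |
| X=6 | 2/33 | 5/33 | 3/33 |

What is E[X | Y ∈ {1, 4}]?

73/22

P(Y ∈ {1, 4}) = 2/3.
Σ X·P over the event = 1·(3/33) + 2·(4/33) + 2·(4/33) + 4·(3/33) + 4·(3/33) + 6·(2/33) + 6·(3/33) = 73/33.
E[X | Y ∈ {1, 4}] = (73/33) / (2/3) = 73/22.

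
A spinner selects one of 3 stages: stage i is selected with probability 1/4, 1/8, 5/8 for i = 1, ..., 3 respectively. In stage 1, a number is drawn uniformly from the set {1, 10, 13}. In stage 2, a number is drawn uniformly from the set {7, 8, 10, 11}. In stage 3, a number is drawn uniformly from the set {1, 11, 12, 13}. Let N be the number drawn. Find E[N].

E[N | stage 1] = (1+10+13)/3 = 8.
E[N | stage 2] = (7+8+10+11)/4 = 9.
E[N | stage 3] = (1+11+12+13)/4 = 37/4.
By the law of total expectation,
E[N] = (1/4)·(8) + (1/8)·(9) + (5/8)·(37/4) = 285/32.

285/32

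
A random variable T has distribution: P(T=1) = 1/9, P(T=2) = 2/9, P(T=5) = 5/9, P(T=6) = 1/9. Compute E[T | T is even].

P(T is even) = 1/3.
Σ over the event: 2·2/9 + 6·1/9 = 10/9.
E[T | T is even] = (10/9) / (1/3) = 10/3.

10/3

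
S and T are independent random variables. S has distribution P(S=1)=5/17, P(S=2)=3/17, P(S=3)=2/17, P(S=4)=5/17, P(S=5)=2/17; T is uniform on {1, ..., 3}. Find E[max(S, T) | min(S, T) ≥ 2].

29/8

P(min(S, T) ≥ 2) = 8/17.
Summing max(S,T)·P(x,y) over outcomes with min(S, T) ≥ 2 gives 29/17.
E[max(S, T) | min(S, T) ≥ 2] = (29/17) / (8/17) = 29/8.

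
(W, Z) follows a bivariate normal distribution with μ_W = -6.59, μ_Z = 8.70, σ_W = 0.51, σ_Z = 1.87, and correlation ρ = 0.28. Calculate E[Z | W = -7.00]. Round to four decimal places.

For a bivariate normal, E[Z | W=x] = μ_Z + ρ·(σ_Z/σ_W)·(x − μ_W).
E[Z | W=-7.00] = 8.70 + (0.28)·(1.87/0.51)·(-7.00 − (-6.59)) = 8.70 + (1.0267)·(-0.41) = 8.2791.

8.2791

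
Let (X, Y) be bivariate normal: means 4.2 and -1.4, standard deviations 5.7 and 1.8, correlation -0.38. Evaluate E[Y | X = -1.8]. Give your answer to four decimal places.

-0.6800

The regression of Y on X has slope ρ·σ_Y/σ_X and passes through (μ_X, μ_Y).
E[Y | X=-1.8] = -1.4 + (-0.38)·(1.8/5.7)·(-1.8 − (4.2)) = -1.4 + (-0.12)·(-6) = -0.6800.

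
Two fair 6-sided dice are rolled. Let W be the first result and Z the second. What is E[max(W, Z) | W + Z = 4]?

8/3

Outcomes with W + Z = 4: (1,3), (2,2), (3,1), each with probability 1/36.
E[max(W, Z) | W + Z = 4] = (3 + 2 + 3) / 3 = 8/3.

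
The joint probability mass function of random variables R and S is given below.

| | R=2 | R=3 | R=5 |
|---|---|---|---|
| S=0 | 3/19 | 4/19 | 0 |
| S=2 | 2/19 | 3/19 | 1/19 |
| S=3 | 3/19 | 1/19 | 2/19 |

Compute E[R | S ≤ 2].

36/13

P(S ≤ 2) = 13/19.
Summing R·P(R=x,S=y) over the conditioning event gives 36/19.
E[R | S ≤ 2] = (36/19) / (13/19) = 36/13.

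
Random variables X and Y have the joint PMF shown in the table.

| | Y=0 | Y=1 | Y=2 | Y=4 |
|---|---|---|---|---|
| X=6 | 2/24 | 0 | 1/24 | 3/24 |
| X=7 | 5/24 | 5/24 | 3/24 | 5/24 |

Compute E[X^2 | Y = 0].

P(Y = 0) = 7/24.
Summing X^2·P(X=x,Y=y) over the conditioning event gives 317/24.
E[X^2 | Y = 0] = (317/24) / (7/24) = 317/7.

317/7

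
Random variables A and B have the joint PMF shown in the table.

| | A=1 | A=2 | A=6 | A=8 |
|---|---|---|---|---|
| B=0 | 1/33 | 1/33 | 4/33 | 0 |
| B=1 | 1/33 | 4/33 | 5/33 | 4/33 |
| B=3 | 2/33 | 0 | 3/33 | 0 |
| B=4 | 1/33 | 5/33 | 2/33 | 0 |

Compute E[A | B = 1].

P(B = 1) = 14/33.
Σ A·P over the event = 1·(1/33) + 2·(4/33) + 6·(5/33) + 8·(4/33) = 71/33.
E[A | B = 1] = (71/33) / (14/33) = 71/14.

71/14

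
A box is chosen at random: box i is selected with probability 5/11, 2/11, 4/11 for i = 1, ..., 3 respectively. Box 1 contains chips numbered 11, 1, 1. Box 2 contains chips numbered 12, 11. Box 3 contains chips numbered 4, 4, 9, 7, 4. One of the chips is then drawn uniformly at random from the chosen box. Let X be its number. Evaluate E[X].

E[X | box 1] = (11+1+1)/3 = 13/3.
E[X | box 2] = (12+11)/2 = 23/2.
E[X | box 3] = (4+4+9+7+4)/5 = 28/5.
By the law of total expectation,
E[X] = (5/11)·(13/3) + (2/11)·(23/2) + (4/11)·(28/5) = 1006/165.

1006/165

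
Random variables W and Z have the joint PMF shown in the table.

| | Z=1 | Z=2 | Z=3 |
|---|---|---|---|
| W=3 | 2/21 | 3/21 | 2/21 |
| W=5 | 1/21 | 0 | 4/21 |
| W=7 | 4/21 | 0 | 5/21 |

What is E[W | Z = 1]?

39/7

P(Z = 1) = 1/3.
Σ W·P over the event = 3·(2/21) + 5·(1/21) + 7·(4/21) = 13/7.
E[W | Z = 1] = (13/7) / (1/3) = 39/7.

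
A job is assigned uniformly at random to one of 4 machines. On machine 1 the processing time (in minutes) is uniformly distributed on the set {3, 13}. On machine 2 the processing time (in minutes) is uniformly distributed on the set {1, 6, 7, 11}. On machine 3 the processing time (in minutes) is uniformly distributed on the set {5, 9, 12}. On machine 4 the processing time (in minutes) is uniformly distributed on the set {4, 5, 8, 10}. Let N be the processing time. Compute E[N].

89/12

E[N | machine 1] = (3+13)/2 = 8.
E[N | machine 2] = (1+6+7+11)/4 = 25/4.
E[N | machine 3] = (5+9+12)/3 = 26/3.
E[N | machine 4] = (4+5+8+10)/4 = 27/4.
By the law of total expectation,
E[N] = (1/4)·(8) + (1/4)·(25/4) + (1/4)·(26/3) + (1/4)·(27/4) = 89/12.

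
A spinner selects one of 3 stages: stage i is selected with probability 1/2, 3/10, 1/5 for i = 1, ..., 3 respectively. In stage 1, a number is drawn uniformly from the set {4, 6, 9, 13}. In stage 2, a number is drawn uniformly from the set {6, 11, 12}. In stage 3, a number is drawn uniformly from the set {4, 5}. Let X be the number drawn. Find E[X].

E[X | stage 1] = (4+6+9+13)/4 = 8.
E[X | stage 2] = (6+11+12)/3 = 29/3.
E[X | stage 3] = (4+5)/2 = 9/2.
E[X] = (1/2)·(8) + (3/10)·(29/3) + (1/5)·(9/2) = 39/5.

39/5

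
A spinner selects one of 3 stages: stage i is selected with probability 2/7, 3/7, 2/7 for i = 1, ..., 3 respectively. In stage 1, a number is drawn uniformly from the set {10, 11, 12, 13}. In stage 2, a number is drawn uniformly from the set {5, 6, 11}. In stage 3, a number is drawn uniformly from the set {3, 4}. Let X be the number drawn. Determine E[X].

E[X | stage 1] = (10+11+12+13)/4 = 23/2.
E[X | stage 2] = (5+6+11)/3 = 22/3.
E[X | stage 3] = (3+4)/2 = 7/2.
By the law of total expectation,
E[X] = (2/7)·(23/2) + (3/7)·(22/3) + (2/7)·(7/2) = 52/7.

52/7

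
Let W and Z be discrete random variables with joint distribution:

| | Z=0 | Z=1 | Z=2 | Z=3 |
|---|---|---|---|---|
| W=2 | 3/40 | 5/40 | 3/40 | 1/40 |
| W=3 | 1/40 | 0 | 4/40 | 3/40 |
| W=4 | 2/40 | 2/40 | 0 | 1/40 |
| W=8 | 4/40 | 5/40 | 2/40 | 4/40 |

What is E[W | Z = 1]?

29/6

P(Z = 1) = 3/10.
Summing W·P(W=x,Z=y) over the conditioning event gives 29/20.
E[W | Z = 1] = (29/20) / (3/10) = 29/6.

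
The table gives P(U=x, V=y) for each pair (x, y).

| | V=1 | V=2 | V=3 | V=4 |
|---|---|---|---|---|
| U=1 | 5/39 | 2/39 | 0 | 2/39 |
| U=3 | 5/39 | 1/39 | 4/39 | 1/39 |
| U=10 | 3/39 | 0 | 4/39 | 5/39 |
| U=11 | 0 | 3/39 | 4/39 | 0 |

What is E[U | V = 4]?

P(V = 4) = 8/39.
Σ U·P over the event = 1·(2/39) + 3·(1/39) + 10·(5/39) = 55/39.
E[U | V = 4] = (55/39) / (8/39) = 55/8.

55/8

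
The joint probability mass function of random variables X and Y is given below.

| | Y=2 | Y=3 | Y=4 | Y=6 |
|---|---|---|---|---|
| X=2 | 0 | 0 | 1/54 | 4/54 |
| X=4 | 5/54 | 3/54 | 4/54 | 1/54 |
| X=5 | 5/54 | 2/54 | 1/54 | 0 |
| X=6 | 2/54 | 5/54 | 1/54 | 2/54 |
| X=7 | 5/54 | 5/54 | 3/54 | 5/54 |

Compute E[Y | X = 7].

67/18

P(X = 7) = 1/3.
Σ Y·P over the event = 2·(5/54) + 3·(5/54) + 4·(3/54) + 6·(5/54) = 67/54.
E[Y | X = 7] = (67/54) / (1/3) = 67/18.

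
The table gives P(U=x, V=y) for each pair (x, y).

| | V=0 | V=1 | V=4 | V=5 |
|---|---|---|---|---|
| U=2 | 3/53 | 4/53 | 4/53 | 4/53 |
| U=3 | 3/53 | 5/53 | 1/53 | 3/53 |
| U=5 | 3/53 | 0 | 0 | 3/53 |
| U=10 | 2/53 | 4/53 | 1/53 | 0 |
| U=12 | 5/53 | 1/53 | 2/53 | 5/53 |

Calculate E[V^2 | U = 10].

20/7

P(U = 10) = 7/53.
Σ V^2·P over the event = 0·(2/53) + 1·(4/53) + 16·(1/53) = 20/53.
E[V^2 | U = 10] = (20/53) / (7/53) = 20/7.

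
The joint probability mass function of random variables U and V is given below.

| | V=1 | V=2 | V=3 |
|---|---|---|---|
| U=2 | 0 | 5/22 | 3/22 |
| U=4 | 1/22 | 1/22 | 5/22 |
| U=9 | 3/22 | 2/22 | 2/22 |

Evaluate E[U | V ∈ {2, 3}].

38/9

P(V ∈ {2, 3}) = 9/11.
Σ U·P over the event = 2·(5/22) + 2·(3/22) + 4·(1/22) + 4·(5/22) + 9·(2/22) + 9·(2/22) = 38/11.
E[U | V ∈ {2, 3}] = (38/11) / (9/11) = 38/9.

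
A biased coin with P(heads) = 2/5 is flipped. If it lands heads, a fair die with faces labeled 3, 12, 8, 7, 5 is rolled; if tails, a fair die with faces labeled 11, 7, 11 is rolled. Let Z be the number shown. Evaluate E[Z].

43/5

E[Z | heads] = (3+12+8+7+5)/5 = 7.
E[Z | tails] = (11+7+11)/3 = 29/3.
By the law of total expectation,
E[Z] = (2/5)·(7) + (3/5)·(29/3) = 43/5.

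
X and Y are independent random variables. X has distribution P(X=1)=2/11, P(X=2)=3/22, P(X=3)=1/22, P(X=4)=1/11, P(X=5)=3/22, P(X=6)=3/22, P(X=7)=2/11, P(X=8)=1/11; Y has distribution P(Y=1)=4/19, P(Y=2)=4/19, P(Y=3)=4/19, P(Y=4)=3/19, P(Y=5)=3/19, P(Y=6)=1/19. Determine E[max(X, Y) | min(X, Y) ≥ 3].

331/55

P(min(X, Y) ≥ 3) = 15/38.
Summing max(X,Y)·P(x,y) over outcomes with min(X, Y) ≥ 3 gives 993/418.
E[max(X, Y) | min(X, Y) ≥ 3] = (993/418) / (15/38) = 331/55.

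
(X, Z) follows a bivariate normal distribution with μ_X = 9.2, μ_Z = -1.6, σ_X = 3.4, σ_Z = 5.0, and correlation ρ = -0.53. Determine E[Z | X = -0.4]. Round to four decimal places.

5.8824

The regression of Z on X has slope ρ·σ_Z/σ_X and passes through (μ_X, μ_Z).
E[Z | X=-0.4] = -1.6 + (-0.53)·(5.0/3.4)·(-0.4 − (9.2)) = -1.6 + (-0.779412)·(-9.6) = 5.8824.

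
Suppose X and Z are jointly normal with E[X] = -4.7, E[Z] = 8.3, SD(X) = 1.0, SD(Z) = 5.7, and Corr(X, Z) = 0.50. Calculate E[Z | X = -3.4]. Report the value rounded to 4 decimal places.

12.0050

The regression of Z on X has slope ρ·σ_Z/σ_X and passes through (μ_X, μ_Z).
E[Z | X=-3.4] = 8.3 + (0.50)·(5.7/1.0)·(-3.4 − (-4.7)) = 8.3 + (2.85)·(1.3) = 12.0050.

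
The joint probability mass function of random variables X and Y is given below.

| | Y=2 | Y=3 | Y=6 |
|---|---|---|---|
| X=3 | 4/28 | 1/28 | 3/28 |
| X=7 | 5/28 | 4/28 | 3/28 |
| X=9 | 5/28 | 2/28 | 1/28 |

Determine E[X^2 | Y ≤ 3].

P(Y ≤ 3) = 3/4.
Σ X^2·P over the event = 9·(4/28) + 9·(1/28) + 49·(5/28) + 49·(4/28) + 81·(5/28) + 81·(2/28) = 1053/28.
E[X^2 | Y ≤ 3] = (1053/28) / (3/4) = 351/7.

351/7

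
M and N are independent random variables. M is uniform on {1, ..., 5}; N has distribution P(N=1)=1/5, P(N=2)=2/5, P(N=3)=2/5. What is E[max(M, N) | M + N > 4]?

P(M + N > 4) = 16/25.
Summing max(M,N)·P(x,y) over outcomes with M + N > 4 gives 63/25.
E[max(M, N) | M + N > 4] = (63/25) / (16/25) = 63/16.

63/16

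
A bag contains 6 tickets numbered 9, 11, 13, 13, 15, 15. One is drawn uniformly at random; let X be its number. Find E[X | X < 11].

9

P(X < 11) = 1/6.
Σ over the event: 9·1/6 = 3/2.
E[X | X < 11] = (3/2) / (1/6) = 9.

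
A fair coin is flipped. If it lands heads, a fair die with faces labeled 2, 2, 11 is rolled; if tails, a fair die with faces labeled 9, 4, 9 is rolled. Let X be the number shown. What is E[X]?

37/6

E[X | heads] = (2+2+11)/3 = 5.
E[X | tails] = (9+4+9)/3 = 22/3.
By the law of total expectation,
E[X] = (1/2)·(5) + (1/2)·(22/3) = 37/6.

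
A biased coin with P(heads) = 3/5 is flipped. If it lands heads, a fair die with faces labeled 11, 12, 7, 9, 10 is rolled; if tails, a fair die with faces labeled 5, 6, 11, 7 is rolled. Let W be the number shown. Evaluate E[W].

E[W | heads] = (11+12+7+9+10)/5 = 49/5.
E[W | tails] = (5+6+11+7)/4 = 29/4.
E[W] = (3/5)·(49/5) + (2/5)·(29/4) = 439/50.

439/50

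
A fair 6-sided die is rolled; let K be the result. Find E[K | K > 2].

Given K > 2, K is equally likely to be any of {3, 4, 5, 6}.
E[K | K > 2] = (3 + 4 + 5 + 6) / 4 = 9/2.

9/2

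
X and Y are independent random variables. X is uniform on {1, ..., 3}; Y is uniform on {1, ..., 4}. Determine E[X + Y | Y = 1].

Outcomes with Y = 1: (1,1), (2,1), (3,1), each with probability 1/12.
E[X + Y | Y = 1] = (2 + 3 + 4) / 3 = 3.

3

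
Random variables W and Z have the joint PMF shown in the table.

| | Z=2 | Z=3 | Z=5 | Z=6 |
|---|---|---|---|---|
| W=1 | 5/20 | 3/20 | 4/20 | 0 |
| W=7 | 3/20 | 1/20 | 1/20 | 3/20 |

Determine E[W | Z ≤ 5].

P(Z ≤ 5) = 17/20.
Σ W·P over the event = 1·(5/20) + 1·(3/20) + 1·(4/20) + 7·(3/20) + 7·(1/20) + 7·(1/20) = 47/20.
E[W | Z ≤ 5] = (47/20) / (17/20) = 47/17.

47/17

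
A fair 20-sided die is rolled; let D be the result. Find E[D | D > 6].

P(D > 6) = 7/10.
E[D | D > 6] = (189/20) / (7/10) = 27/2.

27/2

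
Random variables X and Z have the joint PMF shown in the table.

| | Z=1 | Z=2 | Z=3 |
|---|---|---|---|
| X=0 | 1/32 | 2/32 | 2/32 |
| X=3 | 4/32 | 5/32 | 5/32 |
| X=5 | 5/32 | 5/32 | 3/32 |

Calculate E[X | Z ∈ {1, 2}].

P(Z ∈ {1, 2}) = 11/16.
Σ X·P over the event = 0·(1/32) + 0·(2/32) + 3·(4/32) + 3·(5/32) + 5·(5/32) + 5·(5/32) = 77/32.
E[X | Z ∈ {1, 2}] = (77/32) / (11/16) = 7/2.

7/2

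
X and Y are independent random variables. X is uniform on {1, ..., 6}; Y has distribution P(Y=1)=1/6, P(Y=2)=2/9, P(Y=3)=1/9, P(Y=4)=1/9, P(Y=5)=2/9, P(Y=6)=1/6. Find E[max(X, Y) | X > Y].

208/45

P(X > Y) = 5/12.
Summing max(X,Y)·P(x,y) over outcomes with X > Y gives 52/27.
E[max(X, Y) | X > Y] = (52/27) / (5/12) = 208/45.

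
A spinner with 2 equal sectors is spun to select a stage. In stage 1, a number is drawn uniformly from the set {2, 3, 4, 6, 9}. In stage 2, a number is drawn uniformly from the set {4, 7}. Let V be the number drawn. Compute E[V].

103/20

E[V | stage 1] = (2+3+4+6+9)/5 = 24/5.
E[V | stage 2] = (4+7)/2 = 11/2.
By the law of total expectation,
E[V] = (1/2)·(24/5) + (1/2)·(11/2) = 103/20.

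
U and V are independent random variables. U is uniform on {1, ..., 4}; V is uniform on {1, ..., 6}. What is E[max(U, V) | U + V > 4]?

9/2

P(U + V > 4) = 3/4.
Summing max(U,V)·P(x,y) over outcomes with U + V > 4 gives 27/8.
E[max(U, V) | U + V > 4] = (27/8) / (3/4) = 9/2.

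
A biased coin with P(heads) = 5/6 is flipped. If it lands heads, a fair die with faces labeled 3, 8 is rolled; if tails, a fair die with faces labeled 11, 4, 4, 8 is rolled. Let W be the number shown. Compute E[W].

137/24

E[W | heads] = (3+8)/2 = 11/2.
E[W | tails] = (11+4+4+8)/4 = 27/4.
E[W] = (5/6)·(11/2) + (1/6)·(27/4) = 137/24.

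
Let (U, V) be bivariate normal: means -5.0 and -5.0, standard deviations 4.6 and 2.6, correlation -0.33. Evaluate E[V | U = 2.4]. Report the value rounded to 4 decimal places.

The regression of V on U has slope ρ·σ_V/σ_U and passes through (μ_U, μ_V).
E[V | U=2.4] = -5.0 + (-0.33)·(2.6/4.6)·(2.4 − (-5.0)) = -5.0 + (-0.186522)·(7.4) = -6.3803.

-6.3803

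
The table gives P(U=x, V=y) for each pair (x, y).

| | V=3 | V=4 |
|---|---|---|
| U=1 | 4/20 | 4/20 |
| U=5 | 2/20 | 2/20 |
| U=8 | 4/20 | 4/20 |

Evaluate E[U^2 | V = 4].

P(V = 4) = 1/2.
Summing U^2·P(U=x,V=y) over the conditioning event gives 31/2.
E[U^2 | V = 4] = (31/2) / (1/2) = 31.

31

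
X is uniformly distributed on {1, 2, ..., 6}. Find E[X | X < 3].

Given X < 3, X is equally likely to be any of {1, 2}.
E[X | X < 3] = (1 + 2) / 2 = 3/2.

3/2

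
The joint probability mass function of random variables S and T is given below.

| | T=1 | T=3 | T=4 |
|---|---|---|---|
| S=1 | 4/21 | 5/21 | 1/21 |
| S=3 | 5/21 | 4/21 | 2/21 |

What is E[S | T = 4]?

7/3

P(T = 4) = 1/7.
Σ S·P over the event = 1·(1/21) + 3·(2/21) = 1/3.
E[S | T = 4] = (1/3) / (1/7) = 7/3.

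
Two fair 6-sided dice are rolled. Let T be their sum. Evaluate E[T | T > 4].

116/15

P(T > 4) = 5/6.
Σ over the event: 5·1/9 + 6·5/36 + 7·1/6 + 8·5/36 + 9·1/9 + 10·1/12 + 11·1/18 + 12·1/36 = 58/9.
E[T | T > 4] = (58/9) / (5/6) = 116/15.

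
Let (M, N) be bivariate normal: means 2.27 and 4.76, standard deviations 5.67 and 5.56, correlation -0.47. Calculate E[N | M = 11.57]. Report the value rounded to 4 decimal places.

For a bivariate normal, E[N | M=x] = μ_N + ρ·(σ_N/σ_M)·(x − μ_M).
E[N | M=11.57] = 4.76 + (-0.47)·(5.56/5.67)·(11.57 − (2.27)) = 4.76 + (-0.46088)·(9.3) = 0.4738.

0.4738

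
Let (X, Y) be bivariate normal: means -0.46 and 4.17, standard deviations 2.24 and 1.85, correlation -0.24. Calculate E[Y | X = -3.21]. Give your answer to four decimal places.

The regression of Y on X has slope ρ·σ_Y/σ_X and passes through (μ_X, μ_Y).
E[Y | X=-3.21] = 4.17 + (-0.24)·(1.85/2.24)·(-3.21 − (-0.46)) = 4.17 + (-0.19821)·(-2.75) = 4.7151.

4.7151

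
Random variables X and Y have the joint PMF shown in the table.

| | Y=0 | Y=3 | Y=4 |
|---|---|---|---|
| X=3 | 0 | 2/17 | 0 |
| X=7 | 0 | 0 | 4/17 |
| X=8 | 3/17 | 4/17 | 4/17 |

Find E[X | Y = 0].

P(Y = 0) = 3/17.
Σ X·P over the event = 8·(3/17) = 24/17.
E[X | Y = 0] = (24/17) / (3/17) = 8.

8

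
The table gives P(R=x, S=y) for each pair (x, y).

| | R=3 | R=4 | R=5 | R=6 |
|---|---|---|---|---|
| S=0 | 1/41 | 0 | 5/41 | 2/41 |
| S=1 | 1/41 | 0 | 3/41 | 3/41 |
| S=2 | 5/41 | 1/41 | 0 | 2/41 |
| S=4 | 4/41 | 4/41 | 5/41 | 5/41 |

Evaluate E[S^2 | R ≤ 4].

153/16

P(R ≤ 4) = 16/41.
Σ S^2·P over the event = 0·(1/41) + 1·(1/41) + 4·(5/41) + 16·(4/41) + 4·(1/41) + 16·(4/41) = 153/41.
E[S^2 | R ≤ 4] = (153/41) / (16/41) = 153/16.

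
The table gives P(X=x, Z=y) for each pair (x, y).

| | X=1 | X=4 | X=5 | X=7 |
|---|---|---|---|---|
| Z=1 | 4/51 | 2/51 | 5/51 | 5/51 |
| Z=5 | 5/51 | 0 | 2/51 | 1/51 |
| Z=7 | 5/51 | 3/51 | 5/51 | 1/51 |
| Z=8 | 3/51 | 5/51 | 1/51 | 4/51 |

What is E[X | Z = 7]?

P(Z = 7) = 14/51.
Σ X·P over the event = 1·(5/51) + 4·(3/51) + 5·(5/51) + 7·(1/51) = 49/51.
E[X | Z = 7] = (49/51) / (14/51) = 7/2.

7/2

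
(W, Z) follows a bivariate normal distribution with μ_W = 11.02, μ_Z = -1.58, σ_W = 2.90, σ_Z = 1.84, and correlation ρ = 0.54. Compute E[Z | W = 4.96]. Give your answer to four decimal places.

-3.6563

The regression of Z on W has slope ρ·σ_Z/σ_W and passes through (μ_W, μ_Z).
E[Z | W=4.96] = -1.58 + (0.54)·(1.84/2.90)·(4.96 − (11.02)) = -1.58 + (0.34262)·(-6.06) = -3.6563.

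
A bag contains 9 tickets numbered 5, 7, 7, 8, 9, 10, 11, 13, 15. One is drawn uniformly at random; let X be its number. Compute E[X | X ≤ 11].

P(X ≤ 11) = 7/9.
Σ over the event: 5·1/9 + 7·2/9 + 8·1/9 + 9·1/9 + 10·1/9 + 11·1/9 = 19/3.
E[X | X ≤ 11] = (19/3) / (7/9) = 57/7.

57/7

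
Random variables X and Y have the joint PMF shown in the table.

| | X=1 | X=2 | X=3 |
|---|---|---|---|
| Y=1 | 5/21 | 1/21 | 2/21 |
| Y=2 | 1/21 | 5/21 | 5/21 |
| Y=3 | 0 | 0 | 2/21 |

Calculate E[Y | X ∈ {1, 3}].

5/3

P(X ∈ {1, 3}) = 5/7.
Σ Y·P over the event = 1·(5/21) + 2·(1/21) + 1·(2/21) + 2·(5/21) + 3·(2/21) = 25/21.
E[Y | X ∈ {1, 3}] = (25/21) / (5/7) = 5/3.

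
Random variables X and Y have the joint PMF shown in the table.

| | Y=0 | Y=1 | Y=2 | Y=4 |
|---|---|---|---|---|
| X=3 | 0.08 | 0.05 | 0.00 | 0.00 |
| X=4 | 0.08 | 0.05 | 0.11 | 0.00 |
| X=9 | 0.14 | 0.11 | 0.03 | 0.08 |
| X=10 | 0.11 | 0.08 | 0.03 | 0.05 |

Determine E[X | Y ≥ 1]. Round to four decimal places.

P(Y ≥ 1) = 0.59.
Summing X·P(X=x,Y=y) over the conditioning event gives 4.37.
E[X | Y ≥ 1] = (4.37) / (0.59) = 7.4068.

7.4068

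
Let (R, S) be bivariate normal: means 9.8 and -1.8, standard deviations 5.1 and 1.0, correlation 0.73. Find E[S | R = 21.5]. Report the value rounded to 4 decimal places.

-0.1253

The regression of S on R has slope ρ·σ_S/σ_R and passes through (μ_R, μ_S).
E[S | R=21.5] = -1.8 + (0.73)·(1.0/5.1)·(21.5 − (9.8)) = -1.8 + (0.14314)·(11.7) = -0.1253.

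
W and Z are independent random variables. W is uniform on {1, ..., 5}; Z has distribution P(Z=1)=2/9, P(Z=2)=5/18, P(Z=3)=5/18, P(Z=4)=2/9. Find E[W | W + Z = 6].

P(W + Z = 6) = 1/5.
Summing W·P(x,y) over outcomes with W + Z = 6 gives 7/10.
E[W | W + Z = 6] = (7/10) / (1/5) = 7/2.

7/2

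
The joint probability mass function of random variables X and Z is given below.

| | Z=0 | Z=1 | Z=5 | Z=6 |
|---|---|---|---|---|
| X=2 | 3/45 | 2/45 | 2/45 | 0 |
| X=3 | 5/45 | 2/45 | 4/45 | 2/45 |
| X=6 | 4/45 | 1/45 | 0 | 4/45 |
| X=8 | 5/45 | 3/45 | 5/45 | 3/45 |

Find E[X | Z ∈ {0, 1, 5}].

P(Z ∈ {0, 1, 5}) = 4/5.
Summing X·P(X=x,Z=y) over the conditioning event gives 181/45.
E[X | Z ∈ {0, 1, 5}] = (181/45) / (4/5) = 181/36.

181/36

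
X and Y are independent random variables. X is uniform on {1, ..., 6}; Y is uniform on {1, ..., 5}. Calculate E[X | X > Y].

14/3

P(X > Y) = 1/2.
Summing X·P(x,y) over outcomes with X > Y gives 7/3.
E[X | X > Y] = (7/3) / (1/2) = 14/3.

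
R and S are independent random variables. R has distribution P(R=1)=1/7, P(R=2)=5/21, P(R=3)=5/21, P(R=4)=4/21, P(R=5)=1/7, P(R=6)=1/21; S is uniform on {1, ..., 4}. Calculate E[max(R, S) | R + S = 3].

P(R + S = 3) = 2/21.
Summing max(R,S)·P(x,y) over outcomes with R + S = 3 gives 4/21.
E[max(R, S) | R + S = 3] = (4/21) / (2/21) = 2.

2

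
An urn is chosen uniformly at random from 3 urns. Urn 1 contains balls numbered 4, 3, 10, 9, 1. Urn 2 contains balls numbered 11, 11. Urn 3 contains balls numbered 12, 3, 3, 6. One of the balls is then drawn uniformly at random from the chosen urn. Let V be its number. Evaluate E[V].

E[V | urn 1] = (4+3+10+9+1)/5 = 27/5.
E[V | urn 2] = (11+11)/2 = 11.
E[V | urn 3] = (12+3+3+6)/4 = 6.
E[V] = (1/3)·(27/5) + (1/3)·(11) + (1/3)·(6) = 112/15.

112/15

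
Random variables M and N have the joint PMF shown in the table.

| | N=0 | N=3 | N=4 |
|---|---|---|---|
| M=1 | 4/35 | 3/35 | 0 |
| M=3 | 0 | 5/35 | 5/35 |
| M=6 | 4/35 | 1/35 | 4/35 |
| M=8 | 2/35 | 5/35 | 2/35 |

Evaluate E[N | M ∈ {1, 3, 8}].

P(M ∈ {1, 3, 8}) = 26/35.
Σ N·P over the event = 0·(4/35) + 3·(3/35) + 3·(5/35) + 4·(5/35) + 0·(2/35) + 3·(5/35) + 4·(2/35) = 67/35.
E[N | M ∈ {1, 3, 8}] = (67/35) / (26/35) = 67/26.

67/26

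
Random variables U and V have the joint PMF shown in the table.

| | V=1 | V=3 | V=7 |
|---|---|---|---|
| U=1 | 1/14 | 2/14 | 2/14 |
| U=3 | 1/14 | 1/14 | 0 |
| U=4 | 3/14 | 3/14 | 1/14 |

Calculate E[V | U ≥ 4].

P(U ≥ 4) = 1/2.
Σ V·P over the event = 1·(3/14) + 3·(3/14) + 7·(1/14) = 19/14.
E[V | U ≥ 4] = (19/14) / (1/2) = 19/7.

19/7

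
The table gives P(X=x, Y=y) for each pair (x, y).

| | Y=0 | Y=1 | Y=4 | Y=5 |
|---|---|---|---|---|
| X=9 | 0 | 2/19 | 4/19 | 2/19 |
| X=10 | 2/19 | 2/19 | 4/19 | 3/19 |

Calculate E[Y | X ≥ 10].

3

P(X ≥ 10) = 11/19.
Σ Y·P over the event = 0·(2/19) + 1·(2/19) + 4·(4/19) + 5·(3/19) = 33/19.
E[Y | X ≥ 10] = (33/19) / (11/19) = 3.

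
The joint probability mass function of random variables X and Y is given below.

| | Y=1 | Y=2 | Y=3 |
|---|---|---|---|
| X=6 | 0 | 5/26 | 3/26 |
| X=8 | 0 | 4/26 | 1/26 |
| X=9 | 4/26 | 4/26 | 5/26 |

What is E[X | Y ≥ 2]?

169/22

P(Y ≥ 2) = 11/13.
Σ X·P over the event = 6·(5/26) + 6·(3/26) + 8·(4/26) + 8·(1/26) + 9·(4/26) + 9·(5/26) = 13/2.
E[X | Y ≥ 2] = (13/2) / (11/13) = 169/22.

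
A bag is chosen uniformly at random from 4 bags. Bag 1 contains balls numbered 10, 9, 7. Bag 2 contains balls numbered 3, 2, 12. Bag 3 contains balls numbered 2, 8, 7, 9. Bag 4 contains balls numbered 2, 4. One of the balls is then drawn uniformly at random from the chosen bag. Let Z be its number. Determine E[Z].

E[Z | bag 1] = (10+9+7)/3 = 26/3.
E[Z | bag 2] = (3+2+12)/3 = 17/3.
E[Z | bag 3] = (2+8+7+9)/4 = 13/2.
E[Z | bag 4] = (2+4)/2 = 3.
E[Z] = (1/4)·(26/3) + (1/4)·(17/3) + (1/4)·(13/2) + (1/4)·(3) = 143/24.

143/24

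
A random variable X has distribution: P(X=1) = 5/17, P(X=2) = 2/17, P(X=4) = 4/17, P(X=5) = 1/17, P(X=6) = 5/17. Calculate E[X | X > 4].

35/6

P(X > 4) = 6/17.
Σ over the event: 5·1/17 + 6·5/17 = 35/17.
E[X | X > 4] = (35/17) / (6/17) = 35/6.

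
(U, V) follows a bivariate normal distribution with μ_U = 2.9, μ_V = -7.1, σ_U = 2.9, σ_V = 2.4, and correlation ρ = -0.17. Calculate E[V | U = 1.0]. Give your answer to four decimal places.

-6.8327

For a bivariate normal, E[V | U=x] = μ_V + ρ·(σ_V/σ_U)·(x − μ_U).
E[V | U=1.0] = -7.1 + (-0.17)·(2.4/2.9)·(1.0 − (2.9)) = -7.1 + (-0.14069)·(-1.9) = -6.8327.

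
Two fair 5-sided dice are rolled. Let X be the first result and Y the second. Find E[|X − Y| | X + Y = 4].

4/3

Outcomes with X + Y = 4: (1,3), (2,2), (3,1), each with probability 1/25.
E[|X − Y| | X + Y = 4] = (2 + 0 + 2) / 3 = 4/3.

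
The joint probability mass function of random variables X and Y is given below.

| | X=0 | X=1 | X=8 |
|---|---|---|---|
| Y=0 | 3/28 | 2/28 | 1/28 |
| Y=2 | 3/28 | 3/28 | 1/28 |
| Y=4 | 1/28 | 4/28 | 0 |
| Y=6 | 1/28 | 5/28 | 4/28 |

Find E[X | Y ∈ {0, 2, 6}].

58/23

P(Y ∈ {0, 2, 6}) = 23/28.
Summing X·P(X=x,Y=y) over the conditioning event gives 29/14.
E[X | Y ∈ {0, 2, 6}] = (29/14) / (23/28) = 58/23.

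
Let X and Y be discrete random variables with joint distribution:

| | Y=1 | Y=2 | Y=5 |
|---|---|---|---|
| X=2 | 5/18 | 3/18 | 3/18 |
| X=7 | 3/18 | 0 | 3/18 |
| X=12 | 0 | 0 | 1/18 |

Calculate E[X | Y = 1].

P(Y = 1) = 4/9.
Σ X·P over the event = 2·(5/18) + 7·(3/18) = 31/18.
E[X | Y = 1] = (31/18) / (4/9) = 31/8.

31/8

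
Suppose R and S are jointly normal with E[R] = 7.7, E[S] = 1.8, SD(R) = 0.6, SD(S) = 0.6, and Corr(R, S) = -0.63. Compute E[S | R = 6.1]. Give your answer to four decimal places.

2.8080

E[S | R=x] = μ_S + ρ(σ_S/σ_R)(x − μ_R) for jointly normal variables.
E[S | R=6.1] = 1.8 + (-0.63)·(0.6/0.6)·(6.1 − (7.7)) = 1.8 + (-0.63)·(-1.6) = 2.8080.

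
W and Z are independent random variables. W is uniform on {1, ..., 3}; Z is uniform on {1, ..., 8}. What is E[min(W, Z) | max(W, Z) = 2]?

4/3

P(max(W, Z) = 2) = 1/8.
Summing min(W,Z)·P(x,y) over outcomes with max(W, Z) = 2 gives 1/6.
E[min(W, Z) | max(W, Z) = 2] = (1/6) / (1/8) = 4/3.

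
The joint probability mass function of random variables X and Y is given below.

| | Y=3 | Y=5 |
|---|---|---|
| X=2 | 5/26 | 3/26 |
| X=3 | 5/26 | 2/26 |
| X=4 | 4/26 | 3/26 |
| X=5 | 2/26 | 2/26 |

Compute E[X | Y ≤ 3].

51/16

P(Y ≤ 3) = 8/13.
Σ X·P over the event = 2·(5/26) + 3·(5/26) + 4·(4/26) + 5·(2/26) = 51/26.
E[X | Y ≤ 3] = (51/26) / (8/13) = 51/16.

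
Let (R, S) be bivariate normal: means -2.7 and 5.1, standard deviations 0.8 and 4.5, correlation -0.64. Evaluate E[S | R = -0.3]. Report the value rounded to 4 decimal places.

For a bivariate normal, E[S | R=x] = μ_S + ρ·(σ_S/σ_R)·(x − μ_R).
E[S | R=-0.3] = 5.1 + (-0.64)·(4.5/0.8)·(-0.3 − (-2.7)) = 5.1 + (-3.6)·(2.4) = -3.5400.

-3.5400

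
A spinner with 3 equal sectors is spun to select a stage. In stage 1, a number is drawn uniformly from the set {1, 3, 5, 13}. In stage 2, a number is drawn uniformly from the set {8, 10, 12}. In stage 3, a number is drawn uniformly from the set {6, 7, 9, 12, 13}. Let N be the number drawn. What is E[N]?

E[N | stage 1] = (1+3+5+13)/4 = 11/2.
E[N | stage 2] = (8+10+12)/3 = 10.
E[N | stage 3] = (6+7+9+12+13)/5 = 47/5.
E[N] = (1/3)·(11/2) + (1/3)·(10) + (1/3)·(47/5) = 83/10.

83/10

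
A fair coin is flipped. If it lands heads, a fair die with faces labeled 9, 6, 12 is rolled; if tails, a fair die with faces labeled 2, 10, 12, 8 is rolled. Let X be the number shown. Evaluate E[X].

E[X | heads] = (9+6+12)/3 = 9.
E[X | tails] = (2+10+12+8)/4 = 8.
E[X] = (1/2)·(9) + (1/2)·(8) = 17/2.

17/2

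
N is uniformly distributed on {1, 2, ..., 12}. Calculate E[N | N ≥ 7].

19/2

Given N ≥ 7, N is equally likely to be any of {7, 8, 9, 10, 11, 12}.
E[N | N ≥ 7] = (7 + 8 + 9 + 10 + 11 + 12) / 6 = 19/2.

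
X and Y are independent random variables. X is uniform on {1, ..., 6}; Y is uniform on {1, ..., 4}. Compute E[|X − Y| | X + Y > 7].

Outcomes with X + Y > 7: (4,4), (5,3), (5,4), (6,2), (6,3), (6,4), each with probability 1/24.
E[|X − Y| | X + Y > 7] = (0 + 2 + 1 + 4 + 3 + 2) / 6 = 2.

2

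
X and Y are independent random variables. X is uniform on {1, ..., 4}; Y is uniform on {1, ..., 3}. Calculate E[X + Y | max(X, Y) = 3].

24/5

Outcomes with max(X, Y) = 3: (1,3), (2,3), (3,1), (3,2), (3,3), each with probability 1/12.
E[X + Y | max(X, Y) = 3] = (4 + 5 + 4 + 5 + 6) / 5 = 24/5.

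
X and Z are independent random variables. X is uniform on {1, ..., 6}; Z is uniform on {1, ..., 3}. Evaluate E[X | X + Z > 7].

17/3

Outcomes with X + Z > 7: (5,3), (6,2), (6,3), each with probability 1/18.
E[X | X + Z > 7] = (5 + 6 + 6) / 3 = 17/3.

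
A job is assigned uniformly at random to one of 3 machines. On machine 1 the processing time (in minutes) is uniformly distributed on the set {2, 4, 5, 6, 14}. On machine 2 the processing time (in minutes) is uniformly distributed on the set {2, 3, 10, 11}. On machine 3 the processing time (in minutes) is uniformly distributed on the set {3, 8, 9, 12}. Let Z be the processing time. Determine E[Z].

69/10

E[Z | machine 1] = (2+4+5+6+14)/5 = 31/5.
E[Z | machine 2] = (2+3+10+11)/4 = 13/2.
E[Z | machine 3] = (3+8+9+12)/4 = 8.
By the law of total expectation,
E[Z] = (1/3)·(31/5) + (1/3)·(13/2) + (1/3)·(8) = 69/10.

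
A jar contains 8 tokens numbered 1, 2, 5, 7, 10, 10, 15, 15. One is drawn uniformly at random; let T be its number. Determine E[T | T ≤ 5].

8/3

P(T ≤ 5) = 3/8.
Σ over the event: 1·1/8 + 2·1/8 + 5·1/8 = 1.
E[T | T ≤ 5] = (1) / (3/8) = 8/3.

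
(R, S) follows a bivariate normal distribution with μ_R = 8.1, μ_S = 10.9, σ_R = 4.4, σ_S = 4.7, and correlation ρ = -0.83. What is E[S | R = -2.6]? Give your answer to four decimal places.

The regression of S on R has slope ρ·σ_S/σ_R and passes through (μ_R, μ_S).
E[S | R=-2.6] = 10.9 + (-0.83)·(4.7/4.4)·(-2.6 − (8.1)) = 10.9 + (-0.88659)·(-10.7) = 20.3865.

20.3865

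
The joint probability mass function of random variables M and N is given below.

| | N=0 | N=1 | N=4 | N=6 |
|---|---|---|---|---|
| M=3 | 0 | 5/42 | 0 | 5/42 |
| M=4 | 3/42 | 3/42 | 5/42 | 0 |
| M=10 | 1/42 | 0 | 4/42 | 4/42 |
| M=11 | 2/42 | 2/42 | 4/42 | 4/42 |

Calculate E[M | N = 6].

P(N = 6) = 13/42.
Σ M·P over the event = 3·(5/42) + 10·(4/42) + 11·(4/42) = 33/14.
E[M | N = 6] = (33/14) / (13/42) = 99/13.

99/13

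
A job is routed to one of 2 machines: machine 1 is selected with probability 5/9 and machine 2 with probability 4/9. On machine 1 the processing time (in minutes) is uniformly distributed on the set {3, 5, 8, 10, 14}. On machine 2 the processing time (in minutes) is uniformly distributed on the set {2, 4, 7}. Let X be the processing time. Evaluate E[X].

E[X | machine 1] = (3+5+8+10+14)/5 = 8.
E[X | machine 2] = (2+4+7)/3 = 13/3.
E[X] = (5/9)·(8) + (4/9)·(13/3) = 172/27.

172/27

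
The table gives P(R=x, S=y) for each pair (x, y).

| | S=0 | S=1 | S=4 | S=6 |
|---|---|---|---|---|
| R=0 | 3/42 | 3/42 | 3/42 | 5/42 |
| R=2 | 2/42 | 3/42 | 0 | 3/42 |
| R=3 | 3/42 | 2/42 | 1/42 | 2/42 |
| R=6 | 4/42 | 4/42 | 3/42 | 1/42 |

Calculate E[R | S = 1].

P(S = 1) = 2/7.
Σ R·P over the event = 0·(3/42) + 2·(3/42) + 3·(2/42) + 6·(4/42) = 6/7.
E[R | S = 1] = (6/7) / (2/7) = 3.

3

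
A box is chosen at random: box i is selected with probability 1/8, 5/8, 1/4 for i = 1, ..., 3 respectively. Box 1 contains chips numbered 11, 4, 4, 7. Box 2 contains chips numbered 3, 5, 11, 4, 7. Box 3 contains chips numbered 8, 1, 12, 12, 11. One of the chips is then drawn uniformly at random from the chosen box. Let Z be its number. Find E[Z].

541/80

E[Z | box 1] = (11+4+4+7)/4 = 13/2.
E[Z | box 2] = (3+5+11+4+7)/5 = 6.
E[Z | box 3] = (8+1+12+12+11)/5 = 44/5.
E[Z] = (1/8)·(13/2) + (5/8)·(6) + (1/4)·(44/5) = 541/80.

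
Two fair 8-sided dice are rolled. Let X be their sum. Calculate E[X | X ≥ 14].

44/3

P(X ≥ 14) = 3/32.
Σ over the event: 14·3/64 + 15·1/32 + 16·1/64 = 11/8.
E[X | X ≥ 14] = (11/8) / (3/32) = 44/3.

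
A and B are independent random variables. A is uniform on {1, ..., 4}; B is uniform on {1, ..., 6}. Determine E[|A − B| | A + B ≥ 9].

2

Outcomes with A + B ≥ 9: (3,6), (4,5), (4,6), each with probability 1/24.
E[|A − B| | A + B ≥ 9] = (3 + 1 + 2) / 3 = 2.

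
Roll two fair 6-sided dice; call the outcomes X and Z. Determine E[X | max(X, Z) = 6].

P(max(X, Z) = 6) = 11/36.
Summing X·P(x,y) over outcomes with max(X, Z) = 6 gives 17/12.
E[X | max(X, Z) = 6] = (17/12) / (11/36) = 51/11.

51/11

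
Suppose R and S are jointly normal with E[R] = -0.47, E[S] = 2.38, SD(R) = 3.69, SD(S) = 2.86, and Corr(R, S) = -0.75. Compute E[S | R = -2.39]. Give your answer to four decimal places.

For a bivariate normal, E[S | R=x] = μ_S + ρ·(σ_S/σ_R)·(x − μ_R).
E[S | R=-2.39] = 2.38 + (-0.75)·(2.86/3.69)·(-2.39 − (-0.47)) = 2.38 + (-0.5813)·(-1.92) = 3.4961.

3.4961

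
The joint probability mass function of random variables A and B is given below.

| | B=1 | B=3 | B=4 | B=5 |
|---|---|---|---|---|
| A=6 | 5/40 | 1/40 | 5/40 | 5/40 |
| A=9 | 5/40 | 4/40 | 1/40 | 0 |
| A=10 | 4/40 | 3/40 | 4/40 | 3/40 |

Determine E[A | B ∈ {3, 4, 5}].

P(B ∈ {3, 4, 5}) = 13/20.
Summing A·P(A=x,B=y) over the conditioning event gives 211/40.
E[A | B ∈ {3, 4, 5}] = (211/40) / (13/20) = 211/26.

211/26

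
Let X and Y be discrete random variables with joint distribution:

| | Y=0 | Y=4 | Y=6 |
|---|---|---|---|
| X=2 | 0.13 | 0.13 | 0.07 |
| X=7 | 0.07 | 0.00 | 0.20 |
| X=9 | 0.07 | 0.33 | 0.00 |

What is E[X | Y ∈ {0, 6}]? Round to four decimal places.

5.4074

P(Y ∈ {0, 6}) = 0.54.
Σ X·P over the event = 2·(0.13) + 2·(0.07) + 7·(0.07) + 7·(0.20) + 9·(0.07) = 2.92.
E[X | Y ∈ {0, 6}] = (2.92) / (0.54) = 5.4074.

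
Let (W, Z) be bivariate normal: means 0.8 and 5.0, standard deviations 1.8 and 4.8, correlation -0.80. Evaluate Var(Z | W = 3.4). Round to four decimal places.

8.2944

For a bivariate normal, Var(Z | W=x) = σ_Z²(1 − ρ²).
Var(Z | W=3.4) = (4.8)²·(1 − (-0.80)²) = 23.04·0.36 = 8.2944.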